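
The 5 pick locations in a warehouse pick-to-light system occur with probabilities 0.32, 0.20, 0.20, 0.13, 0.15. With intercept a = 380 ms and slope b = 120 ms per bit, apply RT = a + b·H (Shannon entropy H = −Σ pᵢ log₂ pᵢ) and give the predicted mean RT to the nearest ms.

650 ms

Entropy contributions −pᵢ log₂ pᵢ: 0.5260, 0.4644, 0.4644, 0.3826, 0.4105; sum H = 2.2480 bits.
RT = a + bH = 380 + 120·2.2480 = 649.76 ms.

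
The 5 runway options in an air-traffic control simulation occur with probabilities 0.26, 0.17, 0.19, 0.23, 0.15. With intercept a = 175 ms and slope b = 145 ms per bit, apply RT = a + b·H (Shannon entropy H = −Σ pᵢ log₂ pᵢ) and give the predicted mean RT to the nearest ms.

Entropy contributions −pᵢ log₂ pᵢ: 0.5053, 0.4346, 0.4552, 0.4877, 0.4105; sum H = 2.2933 bits.
RT = a + bH = 175 + 145·2.2933 = 507.53 ms.

508 ms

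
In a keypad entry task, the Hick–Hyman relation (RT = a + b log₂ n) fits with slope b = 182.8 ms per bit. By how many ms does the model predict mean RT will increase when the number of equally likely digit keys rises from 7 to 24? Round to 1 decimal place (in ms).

324.9 ms

The intercept a cancels: ΔRT = b·(log₂ n₂ − log₂ n₁) = b·log₂(n₂/n₁).
log₂(24) − log₂(7) = 4.5850 − 2.8074 = 1.7776.
ΔRT = 182.8 × 1.7776 = 324.947 ms.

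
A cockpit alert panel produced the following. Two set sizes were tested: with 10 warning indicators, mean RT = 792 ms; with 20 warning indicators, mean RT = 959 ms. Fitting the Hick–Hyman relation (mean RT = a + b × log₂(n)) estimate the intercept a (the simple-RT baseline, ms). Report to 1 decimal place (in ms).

b = (RT₂ − RT₁)/(log₂ n₂ − log₂ n₁) = (959 − 792)/(4.3219 − 3.3219) = 167.000 ms/bit.
a = RT₁ − b·log₂ n₁ = 792 − 167.000 × 3.3219 = 237.238 ms.

237.2 ms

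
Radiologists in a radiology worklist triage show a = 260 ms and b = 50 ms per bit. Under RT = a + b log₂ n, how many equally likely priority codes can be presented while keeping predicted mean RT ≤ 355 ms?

Information budget: (355 − 260)/50 = 1.9000 bits, so n ≤ 2^1.9000 = 3.732 → at most 3.

3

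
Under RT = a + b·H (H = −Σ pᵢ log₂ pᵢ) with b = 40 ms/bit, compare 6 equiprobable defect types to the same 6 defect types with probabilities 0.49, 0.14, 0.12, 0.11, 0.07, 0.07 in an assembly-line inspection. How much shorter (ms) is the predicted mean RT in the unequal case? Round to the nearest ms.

17 ms

Equiprobable entropy H₀ = log₂ 6 = 2.5850 bits.
Skewed entropy H = −Σ pᵢ log₂ pᵢ = 2.1559 bits.
ΔRT = b·(H₀ − H) = 40 × 0.4291 = 17.16 ms.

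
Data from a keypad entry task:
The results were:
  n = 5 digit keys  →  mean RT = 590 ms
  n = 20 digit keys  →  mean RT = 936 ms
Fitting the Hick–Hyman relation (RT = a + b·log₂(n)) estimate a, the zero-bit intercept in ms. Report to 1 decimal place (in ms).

188.3 ms

b = (RT₂ − RT₁)/(log₂ n₂ − log₂ n₁) = (936 − 590)/(4.3219 − 2.3219) = 173.000 ms/bit.
Intercept: a = 590 − 173.000·log₂(5) = 188.306 ms.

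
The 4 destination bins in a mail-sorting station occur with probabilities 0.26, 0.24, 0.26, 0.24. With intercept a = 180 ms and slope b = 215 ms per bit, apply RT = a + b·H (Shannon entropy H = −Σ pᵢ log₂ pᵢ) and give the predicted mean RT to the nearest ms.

610 ms

Entropy contributions −pᵢ log₂ pᵢ: 0.5053, 0.4941, 0.5053, 0.4941; sum H = 1.9988 bits.
RT = a + bH = 180 + 215·1.9988 = 609.75 ms.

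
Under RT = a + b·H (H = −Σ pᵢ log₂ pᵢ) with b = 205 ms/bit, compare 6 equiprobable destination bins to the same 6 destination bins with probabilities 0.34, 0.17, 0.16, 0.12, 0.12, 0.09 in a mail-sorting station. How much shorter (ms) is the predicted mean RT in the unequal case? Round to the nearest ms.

Equiprobable entropy H₀ = log₂ 6 = 2.5850 bits.
Skewed entropy H = −Σ pᵢ log₂ pᵢ = 2.4336 bits.
ΔRT = b·(H₀ − H) = 205 × 0.1514 = 31.04 ms.

31 ms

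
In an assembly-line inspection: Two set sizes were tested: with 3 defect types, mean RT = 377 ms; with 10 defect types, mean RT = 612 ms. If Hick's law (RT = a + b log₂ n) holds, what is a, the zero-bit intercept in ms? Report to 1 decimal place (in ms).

b = (RT₂ − RT₁)/(log₂ n₂ − log₂ n₁) = (612 − 377)/(3.3219 − 1.5850) = 135.293 ms/bit.
Intercept: a = 377 − 135.293·log₂(3) = 162.565 ms.

162.6 ms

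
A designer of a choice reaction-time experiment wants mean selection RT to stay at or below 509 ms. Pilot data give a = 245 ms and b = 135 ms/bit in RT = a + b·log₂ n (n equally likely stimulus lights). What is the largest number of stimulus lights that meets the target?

Information budget: (509 − 245)/135 = 1.9556 bits, so n ≤ 2^1.9556 = 3.879 → at most 3.

3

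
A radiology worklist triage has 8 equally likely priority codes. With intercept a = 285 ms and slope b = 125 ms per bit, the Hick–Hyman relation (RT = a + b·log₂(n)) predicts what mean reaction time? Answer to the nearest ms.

660 ms

log₂(8) = 3 bits, so RT = 285 + 125 × 3 ≈ 660.000 ms.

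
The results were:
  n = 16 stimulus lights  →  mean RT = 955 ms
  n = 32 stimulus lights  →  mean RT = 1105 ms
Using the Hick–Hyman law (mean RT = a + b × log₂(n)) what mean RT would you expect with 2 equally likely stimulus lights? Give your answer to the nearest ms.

505 ms

RT is linear in log₂ n, so two points fix the line:
  b = (1105 − 955) / (log₂ 32 − log₂ 16) = 150 / (5 − 4) = 150 ms/bit
  a = 955 − 150 × 4 = 355 ms
Then RT(2) = 355 + 150 × log₂ 2 = 355 + 150 × 1 ≈ 505.000 ms.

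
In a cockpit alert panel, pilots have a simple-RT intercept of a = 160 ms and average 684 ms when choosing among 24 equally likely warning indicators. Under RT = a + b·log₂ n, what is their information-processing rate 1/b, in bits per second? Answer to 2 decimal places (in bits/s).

8.75 bits/s

b = (684 − 160)/log₂ 24 = 524/4.5850 = 114.287 ms per bit = 0.11429 s/bit; the reciprocal is 8.750 bits/s.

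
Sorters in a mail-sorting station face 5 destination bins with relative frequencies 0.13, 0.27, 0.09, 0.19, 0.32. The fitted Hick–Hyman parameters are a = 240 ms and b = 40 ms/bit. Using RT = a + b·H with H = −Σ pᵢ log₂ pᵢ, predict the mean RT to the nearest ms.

H = 0.13·log₂(1/0.13) + 0.27·log₂(1/0.27) + 0.09·log₂(1/0.09) + 0.19·log₂(1/0.19) + 0.32·log₂(1/0.32) = 2.1866 bits.
RT = 240 + 40 × 2.1866 = 327.46 ms.

327 ms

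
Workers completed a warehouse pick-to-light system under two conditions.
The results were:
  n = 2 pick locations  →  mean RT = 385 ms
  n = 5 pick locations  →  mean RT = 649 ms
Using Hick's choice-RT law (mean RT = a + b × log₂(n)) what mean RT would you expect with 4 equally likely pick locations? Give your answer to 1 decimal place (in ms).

584.7 ms

RT is linear in log₂ n, so two points fix the line:
  b = (649 − 385) / (log₂ 5 − log₂ 2) = 264 / (2.3219 − 1) = 199.708 ms/bit
  a = 385 − 199.708 × 1 = 185.292 ms
Then RT(4) = 185.292 + 199.708 × log₂ 4 = 185.292 + 199.708 × 2 ≈ 584.708 ms.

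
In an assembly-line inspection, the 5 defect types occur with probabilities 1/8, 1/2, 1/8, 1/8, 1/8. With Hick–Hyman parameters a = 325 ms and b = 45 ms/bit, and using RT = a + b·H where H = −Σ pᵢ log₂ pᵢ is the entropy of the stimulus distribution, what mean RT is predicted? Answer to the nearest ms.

H = −Σ pᵢ log₂ pᵢ = 0.125·3 + 0.5·1 + 0.125·3 + 0.125·3 + 0.125·3 = 2.000 bits.
RT = 325 + 45 × 2.000 = 415.00 ms.

415 ms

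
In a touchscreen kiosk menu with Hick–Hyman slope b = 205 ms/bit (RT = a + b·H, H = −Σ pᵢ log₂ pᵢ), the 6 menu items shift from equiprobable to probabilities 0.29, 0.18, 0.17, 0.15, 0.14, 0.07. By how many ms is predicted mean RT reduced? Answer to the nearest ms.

Equiprobable entropy H₀ = log₂ 6 = 2.5850 bits.
Skewed entropy H = −Σ pᵢ log₂ pᵢ = 2.4740 bits.
ΔRT = b·(H₀ − H) = 205 × 0.1110 = 22.75 ms.

23 ms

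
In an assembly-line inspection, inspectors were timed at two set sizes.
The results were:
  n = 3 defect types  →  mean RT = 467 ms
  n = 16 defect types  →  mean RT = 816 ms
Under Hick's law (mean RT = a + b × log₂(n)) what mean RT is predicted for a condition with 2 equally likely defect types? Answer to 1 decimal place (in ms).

Fit slope and intercept:
  b = (816 − 467) / (log₂ 16 − log₂ 3) = 349 / (4 − 1.5850) = 144.511 ms/bit
  a = 467 − 144.511 × 1.5850 = 237.955 ms
Then RT(2) = 237.955 + 144.511 × log₂ 2 = 237.955 + 144.511 × 1 ≈ 382.466 ms.

382.5 ms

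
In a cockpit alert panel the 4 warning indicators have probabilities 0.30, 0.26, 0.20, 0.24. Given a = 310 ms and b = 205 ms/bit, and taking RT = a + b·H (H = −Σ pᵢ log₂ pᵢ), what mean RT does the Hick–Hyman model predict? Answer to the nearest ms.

Entropy contributions −pᵢ log₂ pᵢ: 0.5211, 0.5053, 0.4644, 0.4941; sum H = 1.9849 bits.
RT = a + bH = 310 + 205·1.9849 = 716.90 ms.

717 ms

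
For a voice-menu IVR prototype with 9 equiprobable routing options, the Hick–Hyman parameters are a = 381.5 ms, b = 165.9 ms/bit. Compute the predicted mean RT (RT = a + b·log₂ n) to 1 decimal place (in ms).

907.4 ms

log₂(9) = 3.1699 bits, so RT = 381.5 + 165.9 × 3.1699 ≈ 907.391 ms.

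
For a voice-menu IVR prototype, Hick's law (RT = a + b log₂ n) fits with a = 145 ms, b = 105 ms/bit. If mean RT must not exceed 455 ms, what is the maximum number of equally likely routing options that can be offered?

Set 145 + 105·log₂ n ≤ 455 → log₂ n ≤ (455 − 145)/105 = 2.9524.
So n ≤ 2^2.9524 = 7.740; the largest integer n is 7.

7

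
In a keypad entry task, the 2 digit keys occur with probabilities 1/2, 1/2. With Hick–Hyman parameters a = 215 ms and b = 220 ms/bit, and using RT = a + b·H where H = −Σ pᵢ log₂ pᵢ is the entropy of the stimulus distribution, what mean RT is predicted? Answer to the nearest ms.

435 ms

H = −Σ pᵢ log₂ pᵢ = 0.5·1 + 0.5·1 = 1.000 bits.
RT = 215 + 220 × 1.000 = 435.00 ms.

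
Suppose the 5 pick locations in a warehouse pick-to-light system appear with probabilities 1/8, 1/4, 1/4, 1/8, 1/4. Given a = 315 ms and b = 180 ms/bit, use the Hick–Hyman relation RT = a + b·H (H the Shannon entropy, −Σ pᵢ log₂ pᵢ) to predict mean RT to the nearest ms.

Each term −pᵢ log₂ pᵢ: 0.125·3 + 0.25·2 + 0.25·2 + 0.125·3 + 0.25·2; summed, H = 2.250 bits.
Mean RT = a + bH = 315 + 180·2.250 = 720.00 ms.

720 ms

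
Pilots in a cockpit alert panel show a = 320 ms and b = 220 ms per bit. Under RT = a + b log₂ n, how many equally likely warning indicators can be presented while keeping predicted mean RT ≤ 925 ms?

6

Information budget: (925 − 320)/220 = 2.7500 bits, so n ≤ 2^2.7500 = 6.727 → at most 6.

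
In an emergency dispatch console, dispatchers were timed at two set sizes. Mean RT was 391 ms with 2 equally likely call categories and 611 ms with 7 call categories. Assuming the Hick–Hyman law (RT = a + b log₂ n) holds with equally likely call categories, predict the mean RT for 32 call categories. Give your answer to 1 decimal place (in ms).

RT is linear in log₂ n, so two points fix the line:
  b = (611 − 391) / (log₂ 7 − log₂ 2) = 220 / (2.8074 − 1) = 121.725 ms/bit
  a = 391 − 121.725 × 1 = 269.275 ms
Then RT(32) = 269.275 + 121.725 × log₂ 32 = 269.275 + 121.725 × 5 ≈ 877.899 ms.

877.9 ms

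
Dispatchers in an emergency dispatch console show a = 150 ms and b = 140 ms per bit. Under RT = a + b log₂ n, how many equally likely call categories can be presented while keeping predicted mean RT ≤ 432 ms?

Information budget: (432 − 150)/140 = 2.0143 bits, so n ≤ 2^2.0143 = 4.040 → at most 4.

4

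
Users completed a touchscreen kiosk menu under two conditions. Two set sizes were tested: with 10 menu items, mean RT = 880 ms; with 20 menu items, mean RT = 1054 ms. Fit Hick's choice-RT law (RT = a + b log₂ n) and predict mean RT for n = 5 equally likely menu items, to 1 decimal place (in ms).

Fit slope and intercept:
  b = (1054 − 880) / (log₂ 20 − log₂ 10) = 174 / (4.3219 − 3.3219) = 174.000 ms/bit
  a = 880 − 174.000 × 3.3219 = 301.985 ms
Then RT(5) = 301.985 + 174.000 × log₂ 5 = 301.985 + 174.000 × 2.3219 ≈ 706.000 ms.

706.0 ms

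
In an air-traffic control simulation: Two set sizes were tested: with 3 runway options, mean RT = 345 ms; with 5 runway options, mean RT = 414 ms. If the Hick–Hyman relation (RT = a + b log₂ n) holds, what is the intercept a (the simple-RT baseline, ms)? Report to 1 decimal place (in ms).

Slope: b = (414 − 345) / (log₂ 5 − log₂ 3) = 69/0.7370 = 93.627 ms/bit.
a = RT₁ − b·log₂ n₁ = 345 − 93.627 × 1.5850 = 196.604 ms.

196.6 ms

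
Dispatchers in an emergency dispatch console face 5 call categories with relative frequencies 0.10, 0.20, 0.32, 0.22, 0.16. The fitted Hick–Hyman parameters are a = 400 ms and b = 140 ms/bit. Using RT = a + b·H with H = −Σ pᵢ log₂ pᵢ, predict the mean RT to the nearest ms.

712 ms

H = 0.10·log₂(1/0.10) + 0.20·log₂(1/0.20) + 0.32·log₂(1/0.32) + 0.22·log₂(1/0.22) + 0.16·log₂(1/0.16) = 2.2262 bits.
RT = 400 + 140 × 2.2262 = 711.67 ms.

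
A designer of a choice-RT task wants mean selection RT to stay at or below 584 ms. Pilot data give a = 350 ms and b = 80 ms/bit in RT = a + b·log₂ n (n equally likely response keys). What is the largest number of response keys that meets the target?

80·log₂ n ≤ 584 − 350 = 234, giving log₂ n ≤ 2.9250 and n ≤ 7.595. The largest whole number is 7.

7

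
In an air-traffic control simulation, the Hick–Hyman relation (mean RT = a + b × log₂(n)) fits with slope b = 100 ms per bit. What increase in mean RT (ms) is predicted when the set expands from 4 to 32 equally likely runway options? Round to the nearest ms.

ΔRT = (a + b log₂ n₂) − (a + b log₂ n₁) = b·(log₂ n₂ − log₂ n₁).
log₂(32) − log₂(4) = log₂(32/4) = log₂(8) = 3.
ΔRT = 100 × 3.0000 = 300.000 ms.

300 ms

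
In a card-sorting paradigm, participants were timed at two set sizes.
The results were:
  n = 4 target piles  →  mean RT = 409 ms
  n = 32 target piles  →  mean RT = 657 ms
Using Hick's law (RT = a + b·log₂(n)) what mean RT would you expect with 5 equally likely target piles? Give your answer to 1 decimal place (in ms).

With log₂ n on the abscissa the relation is linear; from the two conditions:
  b = (657 − 409) / (log₂ 32 − log₂ 4) = 248 / (5 − 2) = 82.667 ms/bit
  a = 409 − 82.667 × 2 = 243.667 ms
Then RT(5) = 243.667 + 82.667 × log₂ 5 = 243.667 + 82.667 × 2.3219 ≈ 435.613 ms.

435.6 ms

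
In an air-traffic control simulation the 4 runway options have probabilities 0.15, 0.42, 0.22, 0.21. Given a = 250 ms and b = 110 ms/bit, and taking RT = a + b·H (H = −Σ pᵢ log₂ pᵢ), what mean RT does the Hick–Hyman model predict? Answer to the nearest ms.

H = 0.15·log₂(1/0.15) + 0.42·log₂(1/0.42) + 0.22·log₂(1/0.22) + 0.21·log₂(1/0.21) = 1.8896 bits.
RT = 250 + 110 × 1.8896 = 457.85 ms.

458 ms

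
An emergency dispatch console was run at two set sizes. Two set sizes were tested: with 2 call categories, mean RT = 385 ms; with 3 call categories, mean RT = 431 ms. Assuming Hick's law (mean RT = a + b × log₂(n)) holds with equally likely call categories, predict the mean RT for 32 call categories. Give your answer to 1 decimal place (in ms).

Fit slope and intercept:
  b = (431 − 385) / (log₂ 3 − log₂ 2) = 46 / (1.5850 − 1) = 78.638 ms/bit
  a = 385 − 78.638 × 1 = 306.362 ms
Then RT(32) = 306.362 + 78.638 × log₂ 32 = 306.362 + 78.638 × 5 ≈ 699.550 ms.

699.6 ms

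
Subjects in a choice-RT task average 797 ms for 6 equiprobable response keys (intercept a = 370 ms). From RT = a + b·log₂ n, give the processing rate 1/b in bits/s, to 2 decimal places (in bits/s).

6.05 bits/s

b = (797 − 370)/log₂ 6 = 427/2.5850 = 165.186 ms per bit = 0.16519 s/bit; the reciprocal is 6.054 bits/s.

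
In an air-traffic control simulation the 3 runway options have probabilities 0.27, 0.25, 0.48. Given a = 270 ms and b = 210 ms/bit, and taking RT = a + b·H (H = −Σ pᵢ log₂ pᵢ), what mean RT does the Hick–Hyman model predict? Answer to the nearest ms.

H = 0.27·log₂(1/0.27) + 0.25·log₂(1/0.25) + 0.48·log₂(1/0.48) = 1.5183 bits.
RT = 270 + 210 × 1.5183 = 588.84 ms.

589 ms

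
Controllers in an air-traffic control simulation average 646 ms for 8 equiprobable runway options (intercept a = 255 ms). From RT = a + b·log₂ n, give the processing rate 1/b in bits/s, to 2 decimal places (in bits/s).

7.67 bits/s

Choice component = 646 − 255 = 391 ms over log₂(8) = 3 bits.
b = 391 / 3 = 130.333 ms/bit, so 1/b = 7.673 bits/s.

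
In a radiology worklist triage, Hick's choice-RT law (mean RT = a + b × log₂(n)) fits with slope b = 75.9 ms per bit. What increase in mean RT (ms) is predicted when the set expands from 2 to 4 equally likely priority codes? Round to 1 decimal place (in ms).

75.9 ms

ΔRT = (a + b log₂ n₂) − (a + b log₂ n₁) = b·(log₂ n₂ − log₂ n₁).
log₂(4) − log₂(2) = log₂(4/2) = log₂(2) = 1.
ΔRT = 75.9 × 1.0000 = 75.900 ms.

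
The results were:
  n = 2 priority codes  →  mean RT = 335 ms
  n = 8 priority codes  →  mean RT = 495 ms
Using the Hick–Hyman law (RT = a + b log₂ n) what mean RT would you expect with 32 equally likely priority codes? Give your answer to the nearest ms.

RT is linear in log₂ n, so two points fix the line:
  b = (495 − 335) / (log₂ 8 − log₂ 2) = 160 / (3 − 1) = 80 ms/bit
  a = 335 − 80 × 1 = 255 ms
Then RT(32) = 255 + 80 × log₂ 32 = 255 + 80 × 5 ≈ 655.000 ms.

655 ms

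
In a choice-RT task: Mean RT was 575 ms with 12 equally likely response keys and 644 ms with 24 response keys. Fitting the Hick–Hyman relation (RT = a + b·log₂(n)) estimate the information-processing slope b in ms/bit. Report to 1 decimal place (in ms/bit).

The slope on a log₂ axis is (644 − 575) / (4.5850 − 3.5850) = 69.000 ms/bit.

69.0 ms/bit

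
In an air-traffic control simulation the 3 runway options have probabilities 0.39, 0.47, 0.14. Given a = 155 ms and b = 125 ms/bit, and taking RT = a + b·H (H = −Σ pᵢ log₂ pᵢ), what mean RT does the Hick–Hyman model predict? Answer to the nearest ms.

H = 0.39·log₂(1/0.39) + 0.47·log₂(1/0.47) + 0.14·log₂(1/0.14) = 1.4389 bits.
RT = 155 + 125 × 1.4389 = 334.86 ms.

335 ms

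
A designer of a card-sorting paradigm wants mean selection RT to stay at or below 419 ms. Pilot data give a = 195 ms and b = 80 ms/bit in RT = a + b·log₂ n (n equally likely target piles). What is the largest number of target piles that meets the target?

Information budget: (419 − 195)/80 = 2.8000 bits, so n ≤ 2^2.8000 = 6.964 → at most 6.

6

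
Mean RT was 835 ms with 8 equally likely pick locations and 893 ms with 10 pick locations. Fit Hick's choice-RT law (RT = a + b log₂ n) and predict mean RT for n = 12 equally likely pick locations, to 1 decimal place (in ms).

940.4 ms

Fit slope and intercept:
  b = (893 − 835) / (log₂ 10 − log₂ 8) = 58 / (3.3219 − 3) = 180.164 ms/bit
  a = 835 − 180.164 × 3 = 294.507 ms
Then RT(12) = 294.507 + 180.164 × log₂ 12 = 294.507 + 180.164 × 3.5850 ≈ 940.389 ms.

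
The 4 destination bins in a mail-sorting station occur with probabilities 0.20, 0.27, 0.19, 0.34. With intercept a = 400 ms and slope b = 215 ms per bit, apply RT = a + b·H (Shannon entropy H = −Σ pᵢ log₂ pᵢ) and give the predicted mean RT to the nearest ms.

H = 0.20·log₂(1/0.20) + 0.27·log₂(1/0.27) + 0.19·log₂(1/0.19) + 0.34·log₂(1/0.34) = 1.9588 bits.
RT = 400 + 215 × 1.9588 = 821.14 ms.

821 ms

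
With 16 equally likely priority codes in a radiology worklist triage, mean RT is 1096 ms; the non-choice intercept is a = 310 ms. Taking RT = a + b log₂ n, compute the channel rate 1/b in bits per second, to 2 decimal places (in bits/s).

Choice component = 1096 − 310 = 786 ms over log₂(16) = 4 bits.
b = 786 / 4 = 196.500 ms/bit, so 1/b = 5.089 bits/s.

5.09 bits/s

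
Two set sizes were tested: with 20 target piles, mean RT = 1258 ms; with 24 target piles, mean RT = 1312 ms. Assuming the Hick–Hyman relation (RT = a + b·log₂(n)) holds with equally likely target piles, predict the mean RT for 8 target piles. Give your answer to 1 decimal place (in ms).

Solve the two-equation system in a and b:
  b = (1312 − 1258) / (log₂ 24 − log₂ 20) = 54 / (4.5850 − 4.3219) = 205.296 ms/bit
  a = 1258 − 205.296 × 4.3219 = 370.724 ms
Then RT(8) = 370.724 + 205.296 × log₂ 8 = 370.724 + 205.296 × 3 ≈ 986.613 ms.

986.6 ms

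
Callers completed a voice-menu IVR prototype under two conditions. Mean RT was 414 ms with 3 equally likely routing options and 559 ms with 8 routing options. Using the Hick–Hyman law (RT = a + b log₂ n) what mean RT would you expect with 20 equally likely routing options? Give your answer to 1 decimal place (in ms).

694.5 ms

Fit slope and intercept:
  b = (559 − 414) / (log₂ 8 − log₂ 3) = 145 / (3 − 1.5850) = 102.471 ms/bit
  a = 414 − 102.471 × 1.5850 = 251.588 ms
Then RT(20) = 251.588 + 102.471 × log₂ 20 = 251.588 + 102.471 × 4.3219 ≈ 694.459 ms.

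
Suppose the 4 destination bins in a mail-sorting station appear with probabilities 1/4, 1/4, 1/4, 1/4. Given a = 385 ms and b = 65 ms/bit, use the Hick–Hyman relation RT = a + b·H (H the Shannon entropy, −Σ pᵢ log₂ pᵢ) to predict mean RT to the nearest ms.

515 ms

H = −Σ pᵢ log₂ pᵢ = 0.25·2 + 0.25·2 + 0.25·2 + 0.25·2 = 2.000 bits.
RT = 385 + 65 × 2.000 = 515.00 ms.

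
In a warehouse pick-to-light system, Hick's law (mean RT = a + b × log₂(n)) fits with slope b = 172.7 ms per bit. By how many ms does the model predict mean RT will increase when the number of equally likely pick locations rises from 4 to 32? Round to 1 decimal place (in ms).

The intercept a cancels: ΔRT = b·(log₂ n₂ − log₂ n₁) = b·log₂(n₂/n₁).
log₂(32) − log₂(4) = log₂(32/4) = log₂(8) = 3.
ΔRT = 172.7 × 3.0000 = 518.100 ms.

518.1 ms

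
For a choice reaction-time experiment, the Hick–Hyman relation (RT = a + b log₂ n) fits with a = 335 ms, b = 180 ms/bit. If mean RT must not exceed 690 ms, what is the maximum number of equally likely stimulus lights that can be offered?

3

Information budget: (690 − 335)/180 = 1.9722 bits, so n ≤ 2^1.9722 = 3.924 → at most 3.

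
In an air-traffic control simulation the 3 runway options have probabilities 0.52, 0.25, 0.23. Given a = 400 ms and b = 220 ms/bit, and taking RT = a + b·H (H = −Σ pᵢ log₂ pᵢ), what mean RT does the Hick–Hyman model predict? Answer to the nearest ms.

H = 0.52·log₂(1/0.52) + 0.25·log₂(1/0.25) + 0.23·log₂(1/0.23) = 1.4782 bits.
RT = 400 + 220 × 1.4782 = 725.21 ms.

725 ms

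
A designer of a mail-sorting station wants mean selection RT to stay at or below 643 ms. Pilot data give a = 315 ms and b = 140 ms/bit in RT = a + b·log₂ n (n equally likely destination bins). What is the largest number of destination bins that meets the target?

5

140·log₂ n ≤ 643 − 315 = 328, giving log₂ n ≤ 2.3429 and n ≤ 5.073. The largest whole number is 5.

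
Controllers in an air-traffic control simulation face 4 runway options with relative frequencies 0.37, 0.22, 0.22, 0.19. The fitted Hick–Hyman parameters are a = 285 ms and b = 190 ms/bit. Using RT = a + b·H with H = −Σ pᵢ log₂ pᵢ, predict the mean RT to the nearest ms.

Entropy contributions −pᵢ log₂ pᵢ: 0.5307, 0.4806, 0.4806, 0.4552; sum H = 1.9471 bits.
RT = a + bH = 285 + 190·1.9471 = 654.95 ms.

655 ms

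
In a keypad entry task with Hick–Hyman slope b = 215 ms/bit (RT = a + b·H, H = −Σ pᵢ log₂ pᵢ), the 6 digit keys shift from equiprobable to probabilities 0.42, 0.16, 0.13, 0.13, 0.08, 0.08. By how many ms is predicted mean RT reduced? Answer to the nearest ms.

The RT saving is b·ΔH. Equiprobable H₀ = log₂(6) = 2.5850 bits; with the given probabilities H = 2.2970 bits.
b·(H₀ − H) = 215 × (2.5850 − 2.2970) = 61.92 ms.

62 ms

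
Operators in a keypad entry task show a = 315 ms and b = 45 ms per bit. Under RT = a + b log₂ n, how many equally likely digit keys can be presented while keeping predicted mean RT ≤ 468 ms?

Information budget: (468 − 315)/45 = 3.4000 bits, so n ≤ 2^3.4000 = 10.556 → at most 10.

10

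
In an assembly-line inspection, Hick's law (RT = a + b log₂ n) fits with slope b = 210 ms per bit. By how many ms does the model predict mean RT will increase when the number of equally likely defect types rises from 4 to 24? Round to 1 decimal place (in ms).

ΔRT = (a + b log₂ n₂) − (a + b log₂ n₁) = b·(log₂ n₂ − log₂ n₁).
log₂(24) − log₂(4) = 4.5850 − 2 = 2.5850.
ΔRT = 210 × 2.5850 = 542.842 ms.

542.8 ms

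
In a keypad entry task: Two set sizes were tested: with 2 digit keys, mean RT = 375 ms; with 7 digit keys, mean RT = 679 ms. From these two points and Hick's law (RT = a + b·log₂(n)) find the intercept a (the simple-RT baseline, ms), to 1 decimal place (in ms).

b = (RT₂ − RT₁)/(log₂ n₂ − log₂ n₁) = (679 − 375)/(2.8074 − 1) = 168.202 ms/bit.
a = RT₁ − b·log₂ n₁ = 375 − 168.202 × 1 = 206.798 ms.

206.8 ms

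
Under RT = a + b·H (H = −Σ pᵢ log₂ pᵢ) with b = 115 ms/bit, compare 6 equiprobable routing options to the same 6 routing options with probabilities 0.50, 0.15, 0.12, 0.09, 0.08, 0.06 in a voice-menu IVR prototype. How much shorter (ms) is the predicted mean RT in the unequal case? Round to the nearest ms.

53 ms

Equiprobable entropy H₀ = log₂ 6 = 2.5850 bits.
Skewed entropy H = −Σ pᵢ log₂ pᵢ = 2.1253 bits.
ΔRT = b·(H₀ − H) = 115 × 0.4597 = 52.86 ms.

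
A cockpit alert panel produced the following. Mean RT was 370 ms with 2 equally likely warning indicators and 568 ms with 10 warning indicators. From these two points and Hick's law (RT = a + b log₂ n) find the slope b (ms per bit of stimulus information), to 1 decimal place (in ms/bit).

The slope on a log₂ axis is (568 − 370) / (3.3219 − 1) = 85.274 ms/bit.

85.3 ms/bit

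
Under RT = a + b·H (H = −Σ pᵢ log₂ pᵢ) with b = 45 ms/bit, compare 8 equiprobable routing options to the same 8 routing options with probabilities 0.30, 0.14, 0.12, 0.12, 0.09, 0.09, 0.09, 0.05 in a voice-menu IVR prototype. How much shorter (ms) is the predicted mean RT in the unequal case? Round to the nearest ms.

9 ms

The RT saving is b·ΔH. Equiprobable H₀ = log₂(8) = 3.0000 bits; with the given probabilities H = 2.8064 bits.
b·(H₀ − H) = 45 × (3.0000 − 2.8064) = 8.71 ms.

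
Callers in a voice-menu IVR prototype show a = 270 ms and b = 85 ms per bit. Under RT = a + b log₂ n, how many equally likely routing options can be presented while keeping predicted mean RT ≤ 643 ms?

Information budget: (643 − 270)/85 = 4.3882 bits, so n ≤ 2^4.3882 = 20.941 → at most 20.

20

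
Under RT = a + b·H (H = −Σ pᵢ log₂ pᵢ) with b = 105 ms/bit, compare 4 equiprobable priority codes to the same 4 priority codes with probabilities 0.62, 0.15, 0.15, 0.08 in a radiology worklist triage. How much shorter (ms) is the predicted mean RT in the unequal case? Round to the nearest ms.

48 ms

The RT saving is b·ΔH. Equiprobable H₀ = log₂(4) = 2.0000 bits; with the given probabilities H = 1.5402 bits.
b·(H₀ − H) = 105 × (2.0000 − 1.5402) = 48.28 ms.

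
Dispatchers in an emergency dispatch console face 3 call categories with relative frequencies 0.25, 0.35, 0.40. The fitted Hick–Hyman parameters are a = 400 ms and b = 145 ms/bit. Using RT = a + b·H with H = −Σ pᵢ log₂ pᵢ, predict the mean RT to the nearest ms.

Entropy contributions −pᵢ log₂ pᵢ: 0.5000, 0.5301, 0.5288; sum H = 1.5589 bits.
RT = a + bH = 400 + 145·1.5589 = 626.04 ms.

626 ms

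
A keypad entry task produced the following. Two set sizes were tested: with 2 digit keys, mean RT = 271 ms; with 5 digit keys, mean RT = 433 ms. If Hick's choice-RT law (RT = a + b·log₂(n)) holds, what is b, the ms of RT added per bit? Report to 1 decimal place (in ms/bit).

122.5 ms/bit

b = (RT₂ − RT₁)/(log₂ n₂ − log₂ n₁) = (433 − 271)/(2.3219 − 1) = 122.548 ms/bit.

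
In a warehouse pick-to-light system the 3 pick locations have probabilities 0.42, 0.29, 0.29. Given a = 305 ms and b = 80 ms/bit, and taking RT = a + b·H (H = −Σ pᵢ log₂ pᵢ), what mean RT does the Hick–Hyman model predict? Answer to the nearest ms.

430 ms

Entropy contributions −pᵢ log₂ pᵢ: 0.5256, 0.5179, 0.5179; sum H = 1.5615 bits.
RT = a + bH = 305 + 80·1.5615 = 429.92 ms.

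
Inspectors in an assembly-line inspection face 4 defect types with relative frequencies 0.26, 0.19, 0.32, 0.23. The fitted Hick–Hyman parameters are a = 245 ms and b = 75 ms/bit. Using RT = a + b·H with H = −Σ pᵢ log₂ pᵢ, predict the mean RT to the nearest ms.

393 ms

Entropy contributions −pᵢ log₂ pᵢ: 0.5053, 0.4552, 0.5260, 0.4877; sum H = 1.9742 bits.
RT = a + bH = 245 + 75·1.9742 = 393.07 ms.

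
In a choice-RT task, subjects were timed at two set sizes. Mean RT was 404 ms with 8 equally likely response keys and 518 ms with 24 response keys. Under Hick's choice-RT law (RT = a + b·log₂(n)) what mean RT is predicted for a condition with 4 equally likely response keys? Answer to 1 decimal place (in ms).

332.1 ms

Fit slope and intercept:
  b = (518 − 404) / (log₂ 24 − log₂ 8) = 114 / (4.5850 − 3) = 71.926 ms/bit
  a = 404 − 71.926 × 3 = 188.222 ms
Then RT(4) = 188.222 + 71.926 × log₂ 4 = 188.222 + 71.926 × 2 ≈ 332.074 ms.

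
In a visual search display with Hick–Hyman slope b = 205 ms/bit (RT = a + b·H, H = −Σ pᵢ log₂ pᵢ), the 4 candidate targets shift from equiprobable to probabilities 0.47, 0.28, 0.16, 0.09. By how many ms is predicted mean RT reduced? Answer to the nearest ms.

49 ms

Equiprobable entropy H₀ = log₂ 4 = 2.0000 bits.
Skewed entropy H = −Σ pᵢ log₂ pᵢ = 1.7618 bits.
ΔRT = b·(H₀ − H) = 205 × 0.2382 = 48.82 ms.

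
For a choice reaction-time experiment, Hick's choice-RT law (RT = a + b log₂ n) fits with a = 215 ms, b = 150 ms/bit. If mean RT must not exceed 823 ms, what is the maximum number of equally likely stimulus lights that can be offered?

16

150·log₂ n ≤ 823 − 215 = 608, giving log₂ n ≤ 4.0533 and n ≤ 16.603. The largest whole number is 16.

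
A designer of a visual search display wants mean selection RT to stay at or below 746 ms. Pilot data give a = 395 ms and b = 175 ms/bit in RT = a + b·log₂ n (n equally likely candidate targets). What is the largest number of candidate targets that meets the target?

4

Information budget: (746 − 395)/175 = 2.0057 bits, so n ≤ 2^2.0057 = 4.016 → at most 4.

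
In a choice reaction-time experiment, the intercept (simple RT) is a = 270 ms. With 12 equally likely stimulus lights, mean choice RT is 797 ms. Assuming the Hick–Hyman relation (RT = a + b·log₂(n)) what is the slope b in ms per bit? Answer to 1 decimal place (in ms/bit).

b = (797 − 270) / log₂(12) = 527 / 3.5850 = 147.003 ms/bit.

147.0 ms/bit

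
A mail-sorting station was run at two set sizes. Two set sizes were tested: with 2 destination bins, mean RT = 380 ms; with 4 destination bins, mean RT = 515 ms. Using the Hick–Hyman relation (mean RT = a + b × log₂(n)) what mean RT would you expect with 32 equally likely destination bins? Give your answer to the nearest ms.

920 ms

RT is linear in log₂ n, so two points fix the line:
  b = (515 − 380) / (log₂ 4 − log₂ 2) = 135 / (2 − 1) = 135 ms/bit
  a = 380 − 135 × 1 = 245 ms
Then RT(32) = 245 + 135 × log₂ 32 = 245 + 135 × 5 ≈ 920.000 ms.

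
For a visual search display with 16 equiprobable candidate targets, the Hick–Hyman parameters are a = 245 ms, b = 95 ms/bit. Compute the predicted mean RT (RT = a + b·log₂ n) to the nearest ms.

log₂(16) = 4 bits, so RT = 245 + 95 × 4 ≈ 625.000 ms.

625 ms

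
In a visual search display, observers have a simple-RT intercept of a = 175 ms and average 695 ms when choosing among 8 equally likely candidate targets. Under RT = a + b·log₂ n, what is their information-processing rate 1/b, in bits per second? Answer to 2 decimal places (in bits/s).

5.77 bits/s

b = (695 − 175)/log₂ 8 = 520/3 = 173.333 ms per bit = 0.17333 s/bit; the reciprocal is 5.769 bits/s.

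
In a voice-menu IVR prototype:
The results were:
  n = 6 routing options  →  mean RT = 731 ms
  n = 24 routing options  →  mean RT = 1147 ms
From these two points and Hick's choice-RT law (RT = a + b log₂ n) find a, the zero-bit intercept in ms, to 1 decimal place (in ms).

The slope on a log₂ axis is (1147 − 731) / (4.5850 − 2.5850) = 208.000 ms/bit.
a = RT₁ − b·log₂ n₁ = 731 − 208.000 × 2.5850 = 193.328 ms.

193.3 ms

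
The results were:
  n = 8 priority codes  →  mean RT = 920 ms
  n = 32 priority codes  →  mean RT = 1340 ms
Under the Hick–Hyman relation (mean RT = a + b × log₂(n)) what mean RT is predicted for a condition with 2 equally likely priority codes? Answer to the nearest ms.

RT is linear in log₂ n, so two points fix the line:
  b = (1340 − 920) / (log₂ 32 − log₂ 8) = 420 / (5 − 3) = 210 ms/bit
  a = 920 − 210 × 3 = 290 ms
Then RT(2) = 290 + 210 × log₂ 2 = 290 + 210 × 1 ≈ 500.000 ms.

500 ms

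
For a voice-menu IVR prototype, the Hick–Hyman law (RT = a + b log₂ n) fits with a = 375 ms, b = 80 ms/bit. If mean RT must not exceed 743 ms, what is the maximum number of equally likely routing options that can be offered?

24

80·log₂ n ≤ 743 − 375 = 368, giving log₂ n ≤ 4.6000 and n ≤ 24.251. The largest whole number is 24.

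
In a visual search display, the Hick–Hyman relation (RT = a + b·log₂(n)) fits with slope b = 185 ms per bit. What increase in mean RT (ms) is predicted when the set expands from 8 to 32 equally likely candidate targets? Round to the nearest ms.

370 ms

Only the slope matters, since a is common to both: ΔRT = b·log₂(n₂/n₁).
log₂(32) − log₂(8) = log₂(32/8) = log₂(4) = 2.
ΔRT = 185 × 2.0000 = 370.000 ms.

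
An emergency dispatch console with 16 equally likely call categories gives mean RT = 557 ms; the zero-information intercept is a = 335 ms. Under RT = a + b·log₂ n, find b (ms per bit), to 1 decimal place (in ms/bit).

55.5 ms/bit

16 alternatives carry log₂ 16 = 4 bits; the choice cost is 557 − 335 = 222 ms, so b = 222/4 = 55.500 ms/bit.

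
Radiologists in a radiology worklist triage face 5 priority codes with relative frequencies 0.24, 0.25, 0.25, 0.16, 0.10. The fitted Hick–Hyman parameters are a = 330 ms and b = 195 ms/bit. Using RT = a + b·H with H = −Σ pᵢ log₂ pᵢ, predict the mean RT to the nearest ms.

H = 0.24·log₂(1/0.24) + 0.25·log₂(1/0.25) + 0.25·log₂(1/0.25) + 0.16·log₂(1/0.16) + 0.10·log₂(1/0.10) = 2.2493 bits.
RT = 330 + 195 × 2.2493 = 768.62 ms.

769 ms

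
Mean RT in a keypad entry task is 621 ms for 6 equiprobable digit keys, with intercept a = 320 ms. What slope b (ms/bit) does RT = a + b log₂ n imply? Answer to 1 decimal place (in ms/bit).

b = (621 − 320) / log₂(6) = 301 / 2.5850 = 116.443 ms/bit.

116.4 ms/bit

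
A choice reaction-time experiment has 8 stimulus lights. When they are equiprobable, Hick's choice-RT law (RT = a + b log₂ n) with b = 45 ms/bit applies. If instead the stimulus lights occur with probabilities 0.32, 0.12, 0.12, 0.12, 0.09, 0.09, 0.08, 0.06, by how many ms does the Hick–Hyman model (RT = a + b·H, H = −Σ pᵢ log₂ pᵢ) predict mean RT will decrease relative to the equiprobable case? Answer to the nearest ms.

10 ms

The RT saving is b·ΔH. Equiprobable H₀ = log₂(8) = 3.0000 bits; with the given probabilities H = 2.7876 bits.
b·(H₀ − H) = 45 × (3.0000 − 2.7876) = 9.56 ms.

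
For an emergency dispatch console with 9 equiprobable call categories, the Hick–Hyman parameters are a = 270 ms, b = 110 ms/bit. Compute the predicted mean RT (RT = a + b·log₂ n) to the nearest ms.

619 ms

log₂(9) = 3.1699 bits, so RT = 270 + 110 × 3.1699 ≈ 618.692 ms.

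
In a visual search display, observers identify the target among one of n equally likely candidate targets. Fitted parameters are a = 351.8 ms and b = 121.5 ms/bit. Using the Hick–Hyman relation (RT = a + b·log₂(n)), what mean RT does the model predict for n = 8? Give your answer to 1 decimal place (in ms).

716.3 ms

log₂(8) = 3 bits, so RT = 351.8 + 121.5 × 3 ≈ 716.300 ms.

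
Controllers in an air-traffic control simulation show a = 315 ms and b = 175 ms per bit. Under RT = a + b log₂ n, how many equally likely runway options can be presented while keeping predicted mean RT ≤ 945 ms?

Information budget: (945 − 315)/175 = 3.6000 bits, so n ≤ 2^3.6000 = 12.126 → at most 12.

12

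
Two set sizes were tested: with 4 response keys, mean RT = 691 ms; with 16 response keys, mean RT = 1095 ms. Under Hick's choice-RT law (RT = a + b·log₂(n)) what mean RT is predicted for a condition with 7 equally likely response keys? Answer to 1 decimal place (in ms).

With log₂ n on the abscissa the relation is linear; from the two conditions:
  b = (1095 − 691) / (log₂ 16 − log₂ 4) = 404 / (4 − 2) = 202.000 ms/bit
  a = 691 − 202.000 × 2 = 287.000 ms
Then RT(7) = 287.000 + 202.000 × log₂ 7 = 287.000 + 202.000 × 2.8074 ≈ 854.086 ms.

854.1 ms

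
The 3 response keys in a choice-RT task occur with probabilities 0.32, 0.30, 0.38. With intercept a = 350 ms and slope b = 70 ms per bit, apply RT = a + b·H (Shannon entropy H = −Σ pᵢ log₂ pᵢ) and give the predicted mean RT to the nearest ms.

H = 0.32·log₂(1/0.32) + 0.30·log₂(1/0.30) + 0.38·log₂(1/0.38) = 1.5776 bits.
RT = 350 + 70 × 1.5776 = 460.43 ms.

460 ms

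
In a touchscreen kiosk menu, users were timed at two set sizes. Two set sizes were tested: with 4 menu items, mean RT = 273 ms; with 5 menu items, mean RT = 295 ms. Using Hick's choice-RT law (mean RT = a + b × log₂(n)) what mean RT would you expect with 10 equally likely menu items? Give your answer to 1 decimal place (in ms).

363.3 ms

Fit slope and intercept:
  b = (295 − 273) / (log₂ 5 − log₂ 4) = 22 / (2.3219 − 2) = 68.338 ms/bit
  a = 273 − 68.338 × 2 = 136.324 ms
Then RT(10) = 136.324 + 68.338 × log₂ 10 = 136.324 + 68.338 × 3.3219 ≈ 363.338 ms.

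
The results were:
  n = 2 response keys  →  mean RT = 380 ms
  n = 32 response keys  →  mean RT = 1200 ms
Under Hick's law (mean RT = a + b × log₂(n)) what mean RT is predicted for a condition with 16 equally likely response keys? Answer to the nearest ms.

995 ms

With log₂ n on the abscissa the relation is linear; from the two conditions:
  b = (1200 − 380) / (log₂ 32 − log₂ 2) = 820 / (5 − 1) = 205 ms/bit
  a = 380 − 205 × 1 = 175 ms
Then RT(16) = 175 + 205 × log₂ 16 = 175 + 205 × 4 ≈ 995.000 ms.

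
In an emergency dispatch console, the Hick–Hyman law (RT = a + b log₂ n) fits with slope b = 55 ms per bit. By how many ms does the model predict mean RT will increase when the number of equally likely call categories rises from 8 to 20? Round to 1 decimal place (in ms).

72.7 ms

The intercept a cancels: ΔRT = b·(log₂ n₂ − log₂ n₁) = b·log₂(n₂/n₁).
log₂(20) − log₂(8) = 4.3219 − 3 = 1.3219.
ΔRT = 55 × 1.3219 = 72.706 ms.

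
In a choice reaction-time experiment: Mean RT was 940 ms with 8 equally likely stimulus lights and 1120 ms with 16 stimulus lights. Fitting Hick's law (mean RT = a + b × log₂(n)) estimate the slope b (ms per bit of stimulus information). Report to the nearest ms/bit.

Slope: b = (1120 − 940) / (log₂ 16 − log₂ 8) = 180/1.0000 = 180 ms/bit.

180 ms/bit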